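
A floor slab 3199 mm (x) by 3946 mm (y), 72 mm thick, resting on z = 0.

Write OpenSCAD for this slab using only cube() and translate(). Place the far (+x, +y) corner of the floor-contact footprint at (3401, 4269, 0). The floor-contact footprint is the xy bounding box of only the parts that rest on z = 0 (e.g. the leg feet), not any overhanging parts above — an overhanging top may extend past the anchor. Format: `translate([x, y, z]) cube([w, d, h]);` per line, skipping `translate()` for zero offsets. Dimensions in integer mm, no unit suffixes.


translate([202, 323, 0]) cube([3199, 3946, 72]);


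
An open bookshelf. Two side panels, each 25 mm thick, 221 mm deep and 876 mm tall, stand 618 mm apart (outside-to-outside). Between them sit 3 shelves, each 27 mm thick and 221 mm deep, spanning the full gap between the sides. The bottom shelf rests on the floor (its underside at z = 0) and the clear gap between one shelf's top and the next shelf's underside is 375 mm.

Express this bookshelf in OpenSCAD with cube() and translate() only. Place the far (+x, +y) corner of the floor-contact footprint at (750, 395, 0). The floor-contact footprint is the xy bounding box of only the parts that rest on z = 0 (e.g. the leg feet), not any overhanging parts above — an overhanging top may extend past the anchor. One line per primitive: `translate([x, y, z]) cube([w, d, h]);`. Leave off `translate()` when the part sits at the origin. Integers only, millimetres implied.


translate([132, 174, 0]) cube([25, 221, 876]);
translate([725, 174, 0]) cube([25, 221, 876]);
translate([157, 174, 0]) cube([568, 221, 27]);
translate([157, 174, 402]) cube([568, 221, 27]);
translate([157, 174, 804]) cube([568, 221, 27]);


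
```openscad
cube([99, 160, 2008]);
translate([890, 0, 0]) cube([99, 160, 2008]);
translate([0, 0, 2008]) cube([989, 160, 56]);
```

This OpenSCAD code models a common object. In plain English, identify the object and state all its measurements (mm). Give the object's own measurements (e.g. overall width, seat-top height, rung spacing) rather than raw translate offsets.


A door frame. The clear opening is 791 mm wide and 2008 mm high. Two 99 mm wide jambs, 160 mm deep, stand either side of the opening from the floor to the top of the opening. A 56 mm thick head sits across the top of both jambs, spanning the full outside width of the frame.


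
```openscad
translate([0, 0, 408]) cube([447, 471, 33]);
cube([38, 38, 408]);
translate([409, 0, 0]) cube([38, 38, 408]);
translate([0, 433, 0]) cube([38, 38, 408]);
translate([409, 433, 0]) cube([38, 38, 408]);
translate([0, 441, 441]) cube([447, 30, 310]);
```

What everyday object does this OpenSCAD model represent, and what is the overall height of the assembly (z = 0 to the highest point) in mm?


A chair. The overall height is 751 mm.

A slab on four corner posts with a tall panel at the back — a chair. The seat slab sits at z = 408 with thickness 33, and the 310 mm backrest starts at the seat top, so the overall height is 408 + 33 + 310 = 751 mm.


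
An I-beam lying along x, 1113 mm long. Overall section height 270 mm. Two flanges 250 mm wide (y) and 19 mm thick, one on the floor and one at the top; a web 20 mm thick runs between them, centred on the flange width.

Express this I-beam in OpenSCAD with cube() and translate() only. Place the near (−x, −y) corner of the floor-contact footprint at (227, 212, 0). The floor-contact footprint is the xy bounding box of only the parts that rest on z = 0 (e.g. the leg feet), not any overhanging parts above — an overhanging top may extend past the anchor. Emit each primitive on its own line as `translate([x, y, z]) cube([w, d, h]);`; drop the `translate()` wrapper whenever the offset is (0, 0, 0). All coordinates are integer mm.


translate([227, 212, 0]) cube([1113, 250, 19]);
translate([227, 327, 19]) cube([1113, 20, 232]);
translate([227, 212, 251]) cube([1113, 250, 19]);


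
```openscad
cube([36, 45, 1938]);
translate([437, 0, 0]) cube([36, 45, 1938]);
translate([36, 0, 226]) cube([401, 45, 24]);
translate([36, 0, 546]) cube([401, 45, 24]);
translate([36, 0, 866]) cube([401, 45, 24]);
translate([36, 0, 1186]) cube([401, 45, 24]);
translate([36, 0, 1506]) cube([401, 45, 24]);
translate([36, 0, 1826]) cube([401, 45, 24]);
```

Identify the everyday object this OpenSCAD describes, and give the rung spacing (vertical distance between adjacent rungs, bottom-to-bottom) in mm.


A ladder. The rung spacing is 320 mm.

Two tall 36×45 posts with 6 short bars between them — a ladder. Adjacent rungs sit at z = 226 and z = 546, so the spacing is 546 − 226 = 320 mm.


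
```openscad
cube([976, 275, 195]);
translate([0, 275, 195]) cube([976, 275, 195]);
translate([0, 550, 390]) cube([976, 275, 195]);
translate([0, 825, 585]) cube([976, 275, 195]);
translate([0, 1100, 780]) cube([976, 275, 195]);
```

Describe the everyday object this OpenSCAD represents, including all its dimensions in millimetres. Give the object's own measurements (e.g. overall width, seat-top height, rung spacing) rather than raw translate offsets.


A straight staircase of 5 solid steps. Each step is 976 mm wide (x), 275 mm deep (y, the going) and 195 mm tall (the rise). The first step rests on the floor; each subsequent step sits one going further in +y and one rise higher in +z, directly behind and above the previous step with no overlap.


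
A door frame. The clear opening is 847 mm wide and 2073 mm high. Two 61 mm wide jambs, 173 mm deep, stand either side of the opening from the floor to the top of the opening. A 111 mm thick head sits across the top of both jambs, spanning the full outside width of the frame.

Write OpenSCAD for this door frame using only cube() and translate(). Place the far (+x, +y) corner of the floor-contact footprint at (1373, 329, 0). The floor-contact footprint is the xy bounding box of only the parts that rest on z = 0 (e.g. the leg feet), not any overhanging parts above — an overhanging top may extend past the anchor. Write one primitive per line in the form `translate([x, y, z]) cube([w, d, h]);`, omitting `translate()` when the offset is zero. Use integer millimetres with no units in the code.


translate([404, 156, 0]) cube([61, 173, 2073]);
translate([1312, 156, 0]) cube([61, 173, 2073]);
translate([404, 156, 2073]) cube([969, 173, 111]);


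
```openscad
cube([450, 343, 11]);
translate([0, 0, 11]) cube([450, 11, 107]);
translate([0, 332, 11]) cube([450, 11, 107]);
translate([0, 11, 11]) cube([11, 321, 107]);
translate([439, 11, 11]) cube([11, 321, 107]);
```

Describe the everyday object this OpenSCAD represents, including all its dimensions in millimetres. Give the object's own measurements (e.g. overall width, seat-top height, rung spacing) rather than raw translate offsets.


An open-topped rectangular box: outside dimensions 450×343×118 mm, with a uniform wall and base thickness of 11 mm. The base is a full 450×343 slab on the floor; four walls sit on top of the base. The front and back walls (the −y and +y sides) span the full width; the two side walls fit between them.


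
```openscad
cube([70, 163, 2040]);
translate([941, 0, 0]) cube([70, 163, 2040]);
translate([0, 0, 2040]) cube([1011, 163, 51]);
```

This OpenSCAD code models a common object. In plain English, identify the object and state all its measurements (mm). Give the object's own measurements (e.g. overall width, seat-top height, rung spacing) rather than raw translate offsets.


A door frame. The clear opening is 871 mm wide and 2040 mm high. Two 70 mm wide jambs, 163 mm deep, stand either side of the opening from the floor to the top of the opening. A 51 mm thick head sits across the top of both jambs, spanning the full outside width of the frame.


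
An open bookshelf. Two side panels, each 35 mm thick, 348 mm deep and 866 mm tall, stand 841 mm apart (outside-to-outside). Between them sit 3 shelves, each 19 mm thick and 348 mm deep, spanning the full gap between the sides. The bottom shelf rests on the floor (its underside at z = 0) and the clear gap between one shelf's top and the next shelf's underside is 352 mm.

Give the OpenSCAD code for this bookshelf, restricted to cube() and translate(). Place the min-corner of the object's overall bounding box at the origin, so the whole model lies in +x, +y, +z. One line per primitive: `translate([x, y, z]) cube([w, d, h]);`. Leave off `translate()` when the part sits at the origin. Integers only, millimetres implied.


cube([35, 348, 866]);
translate([806, 0, 0]) cube([35, 348, 866]);
translate([35, 0, 0]) cube([771, 348, 19]);
translate([35, 0, 371]) cube([771, 348, 19]);
translate([35, 0, 742]) cube([771, 348, 19]);


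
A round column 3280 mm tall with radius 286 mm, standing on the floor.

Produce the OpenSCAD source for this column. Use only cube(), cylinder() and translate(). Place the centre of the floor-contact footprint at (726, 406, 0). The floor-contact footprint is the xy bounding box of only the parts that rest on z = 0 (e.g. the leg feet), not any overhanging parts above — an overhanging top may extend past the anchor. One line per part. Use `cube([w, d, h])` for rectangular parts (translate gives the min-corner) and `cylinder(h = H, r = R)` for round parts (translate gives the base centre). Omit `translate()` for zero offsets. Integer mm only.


translate([726, 406, 0]) cylinder(h = 3280, r = 286);


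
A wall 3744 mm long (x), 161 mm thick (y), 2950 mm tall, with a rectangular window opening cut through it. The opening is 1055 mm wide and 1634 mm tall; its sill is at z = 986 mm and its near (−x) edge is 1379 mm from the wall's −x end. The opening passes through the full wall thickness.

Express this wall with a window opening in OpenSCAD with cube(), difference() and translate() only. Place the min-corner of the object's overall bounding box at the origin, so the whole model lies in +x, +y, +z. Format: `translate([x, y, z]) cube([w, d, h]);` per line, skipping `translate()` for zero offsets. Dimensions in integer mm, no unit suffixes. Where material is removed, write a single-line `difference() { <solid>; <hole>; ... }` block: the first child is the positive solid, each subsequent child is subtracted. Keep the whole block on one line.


difference() { cube([3744, 161, 2950]); translate([1379, 0, 986]) cube([1055, 161, 1634]); }


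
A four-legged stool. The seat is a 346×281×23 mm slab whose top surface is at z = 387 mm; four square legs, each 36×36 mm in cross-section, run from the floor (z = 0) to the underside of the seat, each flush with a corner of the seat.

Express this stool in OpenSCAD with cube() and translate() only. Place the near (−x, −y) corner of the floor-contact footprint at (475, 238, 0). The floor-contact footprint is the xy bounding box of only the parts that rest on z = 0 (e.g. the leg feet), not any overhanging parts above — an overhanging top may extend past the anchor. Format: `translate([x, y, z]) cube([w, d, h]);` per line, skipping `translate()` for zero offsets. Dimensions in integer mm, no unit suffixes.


translate([475, 238, 364]) cube([346, 281, 23]);
translate([475, 238, 0]) cube([36, 36, 364]);
translate([785, 238, 0]) cube([36, 36, 364]);
translate([475, 483, 0]) cube([36, 36, 364]);
translate([785, 483, 0]) cube([36, 36, 364]);


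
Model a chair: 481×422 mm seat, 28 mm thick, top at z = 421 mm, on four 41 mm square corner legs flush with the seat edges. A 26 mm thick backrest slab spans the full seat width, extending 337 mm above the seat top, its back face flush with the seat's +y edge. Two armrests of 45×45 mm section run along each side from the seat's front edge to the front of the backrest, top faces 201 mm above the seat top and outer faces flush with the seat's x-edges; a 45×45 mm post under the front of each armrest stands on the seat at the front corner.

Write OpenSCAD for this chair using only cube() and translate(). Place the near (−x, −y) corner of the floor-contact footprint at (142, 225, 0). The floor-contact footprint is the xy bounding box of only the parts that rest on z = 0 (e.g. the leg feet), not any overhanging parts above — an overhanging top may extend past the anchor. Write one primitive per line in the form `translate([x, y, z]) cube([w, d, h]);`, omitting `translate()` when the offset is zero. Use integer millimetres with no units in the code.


// leg_h = 421 - 28 = 393
// arm post h = 201 - 45 = 156
translate([142, 225, 393]) cube([481, 422, 28]);
translate([142, 225, 0]) cube([41, 41, 393]);
translate([582, 225, 0]) cube([41, 41, 393]);
translate([142, 606, 0]) cube([41, 41, 393]);
translate([582, 606, 0]) cube([41, 41, 393]);
translate([142, 621, 421]) cube([481, 26, 337]);
translate([142, 225, 577]) cube([45, 396, 45]);
translate([578, 225, 577]) cube([45, 396, 45]);
translate([142, 225, 421]) cube([45, 45, 156]);
translate([578, 225, 421]) cube([45, 45, 156]);


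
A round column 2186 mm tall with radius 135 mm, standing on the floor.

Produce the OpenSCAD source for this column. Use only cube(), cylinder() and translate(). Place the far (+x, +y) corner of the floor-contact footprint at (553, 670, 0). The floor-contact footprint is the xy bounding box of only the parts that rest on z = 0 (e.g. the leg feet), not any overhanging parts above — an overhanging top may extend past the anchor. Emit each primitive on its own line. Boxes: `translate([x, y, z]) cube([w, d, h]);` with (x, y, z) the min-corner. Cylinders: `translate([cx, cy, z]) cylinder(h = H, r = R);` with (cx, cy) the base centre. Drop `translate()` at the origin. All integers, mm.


translate([418, 535, 0]) cylinder(h = 2186, r = 135);


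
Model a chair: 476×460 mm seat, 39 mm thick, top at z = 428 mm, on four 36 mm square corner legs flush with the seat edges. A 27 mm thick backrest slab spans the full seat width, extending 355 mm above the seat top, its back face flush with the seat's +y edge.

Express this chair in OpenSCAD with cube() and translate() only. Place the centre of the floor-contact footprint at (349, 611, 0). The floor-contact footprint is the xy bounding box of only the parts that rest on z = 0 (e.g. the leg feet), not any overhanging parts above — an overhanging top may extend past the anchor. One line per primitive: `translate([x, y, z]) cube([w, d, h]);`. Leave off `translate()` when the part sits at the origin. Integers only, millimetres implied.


translate([111, 381, 389]) cube([476, 460, 39]);
translate([111, 381, 0]) cube([36, 36, 389]);
translate([551, 381, 0]) cube([36, 36, 389]);
translate([111, 805, 0]) cube([36, 36, 389]);
translate([551, 805, 0]) cube([36, 36, 389]);
translate([111, 814, 428]) cube([476, 27, 355]);


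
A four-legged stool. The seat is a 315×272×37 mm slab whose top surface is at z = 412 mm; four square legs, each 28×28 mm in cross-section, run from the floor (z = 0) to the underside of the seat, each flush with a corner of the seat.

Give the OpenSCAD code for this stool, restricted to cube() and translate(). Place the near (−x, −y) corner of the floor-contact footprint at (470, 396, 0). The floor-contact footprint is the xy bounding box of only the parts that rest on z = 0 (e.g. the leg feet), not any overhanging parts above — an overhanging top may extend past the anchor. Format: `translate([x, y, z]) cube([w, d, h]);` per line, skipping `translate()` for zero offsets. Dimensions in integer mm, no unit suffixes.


translate([470, 396, 375]) cube([315, 272, 37]);
translate([470, 396, 0]) cube([28, 28, 375]);
translate([757, 396, 0]) cube([28, 28, 375]);
translate([470, 640, 0]) cube([28, 28, 375]);
translate([757, 640, 0]) cube([28, 28, 375]);


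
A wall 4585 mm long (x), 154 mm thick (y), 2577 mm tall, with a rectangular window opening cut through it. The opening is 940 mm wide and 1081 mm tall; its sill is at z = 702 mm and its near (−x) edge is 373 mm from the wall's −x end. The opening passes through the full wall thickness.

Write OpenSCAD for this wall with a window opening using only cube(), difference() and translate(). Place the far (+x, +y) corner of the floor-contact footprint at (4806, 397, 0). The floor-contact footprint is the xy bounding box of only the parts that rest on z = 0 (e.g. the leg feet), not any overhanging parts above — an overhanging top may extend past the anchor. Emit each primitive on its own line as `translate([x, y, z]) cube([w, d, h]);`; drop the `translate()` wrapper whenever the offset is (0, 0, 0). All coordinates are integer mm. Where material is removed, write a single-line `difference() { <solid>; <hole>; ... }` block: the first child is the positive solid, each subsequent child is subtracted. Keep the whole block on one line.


difference() { translate([221, 243, 0]) cube([4585, 154, 2577]); translate([594, 243, 702]) cube([940, 154, 1081]); }


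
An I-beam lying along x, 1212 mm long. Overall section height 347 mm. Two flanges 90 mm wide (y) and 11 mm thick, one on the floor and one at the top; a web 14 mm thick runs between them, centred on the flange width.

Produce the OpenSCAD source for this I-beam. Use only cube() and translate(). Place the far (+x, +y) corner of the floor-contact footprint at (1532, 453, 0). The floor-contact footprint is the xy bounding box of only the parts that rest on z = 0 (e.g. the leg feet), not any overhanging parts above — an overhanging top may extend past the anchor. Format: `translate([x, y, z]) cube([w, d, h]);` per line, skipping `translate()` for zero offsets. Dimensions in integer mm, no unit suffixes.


translate([320, 363, 0]) cube([1212, 90, 11]);
translate([320, 401, 11]) cube([1212, 14, 325]);
translate([320, 363, 336]) cube([1212, 90, 11]);


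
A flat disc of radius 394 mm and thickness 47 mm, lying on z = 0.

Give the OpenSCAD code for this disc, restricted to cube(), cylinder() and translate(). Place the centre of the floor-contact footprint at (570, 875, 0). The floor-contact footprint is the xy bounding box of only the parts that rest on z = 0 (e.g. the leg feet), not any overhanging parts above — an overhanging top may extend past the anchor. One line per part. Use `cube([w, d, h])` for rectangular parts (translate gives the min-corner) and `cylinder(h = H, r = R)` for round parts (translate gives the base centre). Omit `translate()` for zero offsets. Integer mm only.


translate([570, 875, 0]) cylinder(h = 47, r = 394);


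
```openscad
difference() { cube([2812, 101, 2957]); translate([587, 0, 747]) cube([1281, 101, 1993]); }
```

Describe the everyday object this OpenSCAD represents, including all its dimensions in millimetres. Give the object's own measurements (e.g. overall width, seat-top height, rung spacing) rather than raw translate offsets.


A wall 2812 mm long (x), 101 mm thick (y), 2957 mm tall, with a rectangular window opening cut through it. The opening is 1281 mm wide and 1993 mm tall; its sill is at z = 747 mm and its near (−x) edge is 587 mm from the wall's −x end. The opening passes through the full wall thickness.


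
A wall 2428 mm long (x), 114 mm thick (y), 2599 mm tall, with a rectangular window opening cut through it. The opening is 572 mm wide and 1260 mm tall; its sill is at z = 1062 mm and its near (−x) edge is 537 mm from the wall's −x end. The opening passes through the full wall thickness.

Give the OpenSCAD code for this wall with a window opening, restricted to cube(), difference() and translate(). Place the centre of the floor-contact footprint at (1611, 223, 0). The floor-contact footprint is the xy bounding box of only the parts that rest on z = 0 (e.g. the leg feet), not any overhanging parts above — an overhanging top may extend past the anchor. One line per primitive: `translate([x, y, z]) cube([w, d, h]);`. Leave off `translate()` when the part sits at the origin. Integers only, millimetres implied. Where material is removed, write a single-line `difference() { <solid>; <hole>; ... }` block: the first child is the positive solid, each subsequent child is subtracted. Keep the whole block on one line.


difference() { translate([397, 166, 0]) cube([2428, 114, 2599]); translate([934, 166, 1062]) cube([572, 114, 1260]); }


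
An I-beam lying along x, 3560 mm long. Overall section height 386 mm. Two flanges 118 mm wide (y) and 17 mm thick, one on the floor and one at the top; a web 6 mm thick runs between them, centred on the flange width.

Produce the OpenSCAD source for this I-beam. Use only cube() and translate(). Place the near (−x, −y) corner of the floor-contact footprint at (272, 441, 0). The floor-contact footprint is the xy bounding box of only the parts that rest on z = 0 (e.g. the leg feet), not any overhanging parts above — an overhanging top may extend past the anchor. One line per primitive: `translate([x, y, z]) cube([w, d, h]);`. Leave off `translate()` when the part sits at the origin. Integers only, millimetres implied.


translate([272, 441, 0]) cube([3560, 118, 17]);
translate([272, 497, 17]) cube([3560, 6, 352]);
translate([272, 441, 369]) cube([3560, 118, 17]);


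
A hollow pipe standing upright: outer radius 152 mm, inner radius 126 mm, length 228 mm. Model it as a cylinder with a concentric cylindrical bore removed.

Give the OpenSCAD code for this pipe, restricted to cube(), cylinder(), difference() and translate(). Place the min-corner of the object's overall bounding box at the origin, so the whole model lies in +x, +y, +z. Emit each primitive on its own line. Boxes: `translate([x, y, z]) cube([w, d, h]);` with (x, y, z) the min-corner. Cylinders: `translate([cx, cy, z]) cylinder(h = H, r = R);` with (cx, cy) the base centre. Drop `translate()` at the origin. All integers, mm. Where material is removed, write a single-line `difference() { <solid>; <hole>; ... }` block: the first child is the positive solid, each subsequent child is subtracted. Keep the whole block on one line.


difference() { translate([152, 152, 0]) cylinder(h = 228, r = 152); translate([152, 152, 0]) cylinder(h = 228, r = 126); }


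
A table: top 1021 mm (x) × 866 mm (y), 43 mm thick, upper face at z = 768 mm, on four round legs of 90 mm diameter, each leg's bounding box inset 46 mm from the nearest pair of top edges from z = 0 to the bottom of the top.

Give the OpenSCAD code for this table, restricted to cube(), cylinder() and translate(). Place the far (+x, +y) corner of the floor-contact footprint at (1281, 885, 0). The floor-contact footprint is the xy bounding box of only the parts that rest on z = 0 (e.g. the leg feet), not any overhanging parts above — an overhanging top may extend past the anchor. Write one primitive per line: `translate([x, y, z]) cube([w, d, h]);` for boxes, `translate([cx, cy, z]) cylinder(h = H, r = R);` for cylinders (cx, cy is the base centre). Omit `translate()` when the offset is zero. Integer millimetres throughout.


translate([306, 65, 725]) cube([1021, 866, 43]);
translate([397, 156, 0]) cylinder(h = 725, r = 45);
translate([1236, 156, 0]) cylinder(h = 725, r = 45);
translate([397, 840, 0]) cylinder(h = 725, r = 45);
translate([1236, 840, 0]) cylinder(h = 725, r = 45);


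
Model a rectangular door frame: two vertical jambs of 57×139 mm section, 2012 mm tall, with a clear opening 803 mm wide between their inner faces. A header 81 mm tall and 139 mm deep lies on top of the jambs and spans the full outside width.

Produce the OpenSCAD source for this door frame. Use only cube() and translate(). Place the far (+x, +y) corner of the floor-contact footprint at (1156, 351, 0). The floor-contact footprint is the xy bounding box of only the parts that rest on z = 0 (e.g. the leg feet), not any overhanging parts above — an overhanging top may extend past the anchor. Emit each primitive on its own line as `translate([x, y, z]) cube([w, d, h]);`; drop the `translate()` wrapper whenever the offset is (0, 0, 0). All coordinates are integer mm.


translate([239, 212, 0]) cube([57, 139, 2012]);
translate([1099, 212, 0]) cube([57, 139, 2012]);
translate([239, 212, 2012]) cube([917, 139, 81]);


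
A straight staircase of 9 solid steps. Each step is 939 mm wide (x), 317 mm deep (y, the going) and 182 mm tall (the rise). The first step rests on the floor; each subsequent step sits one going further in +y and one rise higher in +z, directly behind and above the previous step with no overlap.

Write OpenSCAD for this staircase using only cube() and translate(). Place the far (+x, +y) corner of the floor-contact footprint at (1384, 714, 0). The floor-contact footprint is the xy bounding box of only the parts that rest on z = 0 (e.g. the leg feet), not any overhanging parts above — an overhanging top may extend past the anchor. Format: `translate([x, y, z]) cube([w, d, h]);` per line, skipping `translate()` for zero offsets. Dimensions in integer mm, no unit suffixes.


translate([445, 397, 0]) cube([939, 317, 182]);
translate([445, 714, 182]) cube([939, 317, 182]);
translate([445, 1031, 364]) cube([939, 317, 182]);
translate([445, 1348, 546]) cube([939, 317, 182]);
translate([445, 1665, 728]) cube([939, 317, 182]);
translate([445, 1982, 910]) cube([939, 317, 182]);
translate([445, 2299, 1092]) cube([939, 317, 182]);
translate([445, 2616, 1274]) cube([939, 317, 182]);
translate([445, 2933, 1456]) cube([939, 317, 182]);


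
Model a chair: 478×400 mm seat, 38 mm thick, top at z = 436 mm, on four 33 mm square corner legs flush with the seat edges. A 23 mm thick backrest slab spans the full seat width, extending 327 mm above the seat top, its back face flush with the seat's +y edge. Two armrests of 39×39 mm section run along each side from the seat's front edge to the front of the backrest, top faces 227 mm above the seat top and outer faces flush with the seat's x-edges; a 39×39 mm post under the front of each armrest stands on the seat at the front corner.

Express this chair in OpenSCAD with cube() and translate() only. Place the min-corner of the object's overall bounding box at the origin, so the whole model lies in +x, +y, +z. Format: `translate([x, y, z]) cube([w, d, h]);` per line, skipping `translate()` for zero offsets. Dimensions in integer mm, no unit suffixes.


// leg_h = 436 - 38 = 398
// arm post h = 227 - 39 = 188
translate([0, 0, 398]) cube([478, 400, 38]);
cube([33, 33, 398]);
translate([445, 0, 0]) cube([33, 33, 398]);
translate([0, 367, 0]) cube([33, 33, 398]);
translate([445, 367, 0]) cube([33, 33, 398]);
translate([0, 377, 436]) cube([478, 23, 327]);
translate([0, 0, 624]) cube([39, 377, 39]);
translate([439, 0, 624]) cube([39, 377, 39]);
translate([0, 0, 436]) cube([39, 39, 188]);
translate([439, 0, 436]) cube([39, 39, 188]);


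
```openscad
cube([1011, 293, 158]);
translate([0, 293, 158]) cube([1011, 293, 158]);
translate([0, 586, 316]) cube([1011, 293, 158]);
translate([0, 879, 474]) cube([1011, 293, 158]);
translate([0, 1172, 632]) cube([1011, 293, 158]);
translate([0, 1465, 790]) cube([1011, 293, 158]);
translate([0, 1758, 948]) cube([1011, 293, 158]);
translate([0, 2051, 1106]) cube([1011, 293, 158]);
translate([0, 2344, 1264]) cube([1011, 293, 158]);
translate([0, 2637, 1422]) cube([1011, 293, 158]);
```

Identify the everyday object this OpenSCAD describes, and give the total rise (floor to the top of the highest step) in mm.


A staircase. The total rise is 1580 mm.

10 identical blocks, each offset up and back from the previous — a staircase. Each step is 158 mm tall and there are 10 of them, so the total rise is 10 × 158 = 1580 mm.


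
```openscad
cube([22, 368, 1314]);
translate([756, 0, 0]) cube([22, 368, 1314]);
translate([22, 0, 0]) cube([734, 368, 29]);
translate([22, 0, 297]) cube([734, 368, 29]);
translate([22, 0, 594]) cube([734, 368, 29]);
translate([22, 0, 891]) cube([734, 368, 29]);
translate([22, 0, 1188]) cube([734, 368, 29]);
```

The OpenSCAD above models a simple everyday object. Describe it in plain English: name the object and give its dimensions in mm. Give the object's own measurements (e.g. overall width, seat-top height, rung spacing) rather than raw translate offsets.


An open bookshelf. Two side panels, each 22 mm thick, 368 mm deep and 1314 mm tall, stand 778 mm apart (outside-to-outside). Between them sit 5 shelves, each 29 mm thick and 368 mm deep, spanning the full gap between the sides. The bottom shelf rests on the floor (its underside at z = 0) and the clear gap between one shelf's top and the next shelf's underside is 268 mm.


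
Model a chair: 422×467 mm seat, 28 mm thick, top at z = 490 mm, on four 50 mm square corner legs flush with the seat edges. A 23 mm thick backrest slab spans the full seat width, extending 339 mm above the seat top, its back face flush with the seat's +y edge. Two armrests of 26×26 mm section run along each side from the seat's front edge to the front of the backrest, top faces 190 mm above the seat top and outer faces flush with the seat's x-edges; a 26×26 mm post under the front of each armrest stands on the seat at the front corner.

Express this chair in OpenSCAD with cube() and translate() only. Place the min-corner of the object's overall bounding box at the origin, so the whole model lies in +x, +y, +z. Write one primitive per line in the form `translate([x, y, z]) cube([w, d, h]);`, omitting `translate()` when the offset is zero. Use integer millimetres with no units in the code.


translate([0, 0, 462]) cube([422, 467, 28]);
cube([50, 50, 462]);
translate([372, 0, 0]) cube([50, 50, 462]);
translate([0, 417, 0]) cube([50, 50, 462]);
translate([372, 417, 0]) cube([50, 50, 462]);
translate([0, 444, 490]) cube([422, 23, 339]);
translate([0, 0, 654]) cube([26, 444, 26]);
translate([396, 0, 654]) cube([26, 444, 26]);
translate([0, 0, 490]) cube([26, 26, 164]);
translate([396, 0, 490]) cube([26, 26, 164]);


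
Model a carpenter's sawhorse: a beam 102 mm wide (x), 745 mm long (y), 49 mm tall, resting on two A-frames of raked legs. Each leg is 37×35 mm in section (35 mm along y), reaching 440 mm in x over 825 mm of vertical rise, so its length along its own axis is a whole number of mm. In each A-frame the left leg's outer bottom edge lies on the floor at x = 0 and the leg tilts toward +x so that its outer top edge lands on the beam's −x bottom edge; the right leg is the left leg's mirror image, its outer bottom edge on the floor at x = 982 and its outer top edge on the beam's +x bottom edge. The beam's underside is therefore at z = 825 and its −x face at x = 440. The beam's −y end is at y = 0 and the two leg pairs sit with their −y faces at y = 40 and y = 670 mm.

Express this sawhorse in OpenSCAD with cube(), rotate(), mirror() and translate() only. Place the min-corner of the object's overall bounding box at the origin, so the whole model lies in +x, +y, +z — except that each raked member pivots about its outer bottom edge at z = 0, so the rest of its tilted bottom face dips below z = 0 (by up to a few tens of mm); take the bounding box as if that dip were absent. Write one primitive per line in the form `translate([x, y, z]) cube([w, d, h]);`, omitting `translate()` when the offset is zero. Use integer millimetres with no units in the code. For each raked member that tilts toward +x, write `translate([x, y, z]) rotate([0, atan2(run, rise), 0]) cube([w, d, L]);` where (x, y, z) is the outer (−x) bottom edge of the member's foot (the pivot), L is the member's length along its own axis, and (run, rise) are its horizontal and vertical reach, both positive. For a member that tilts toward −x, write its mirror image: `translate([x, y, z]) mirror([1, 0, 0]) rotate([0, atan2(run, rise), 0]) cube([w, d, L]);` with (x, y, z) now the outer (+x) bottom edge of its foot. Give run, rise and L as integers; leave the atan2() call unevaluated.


// leg length = √(440² + 825²) = 935
// right-leg outer foot x = 2·440 + 102 = 982
// beam min-corner = (440, 0, 825)
translate([440, 0, 825]) cube([102, 745, 49]);
translate([0, 40, 0]) rotate([0, atan2(440, 825), 0]) cube([37, 35, 935]);
translate([982, 40, 0]) mirror([1, 0, 0]) rotate([0, atan2(440, 825), 0]) cube([37, 35, 935]);
translate([0, 670, 0]) rotate([0, atan2(440, 825), 0]) cube([37, 35, 935]);
translate([982, 670, 0]) mirror([1, 0, 0]) rotate([0, atan2(440, 825), 0]) cube([37, 35, 935]);


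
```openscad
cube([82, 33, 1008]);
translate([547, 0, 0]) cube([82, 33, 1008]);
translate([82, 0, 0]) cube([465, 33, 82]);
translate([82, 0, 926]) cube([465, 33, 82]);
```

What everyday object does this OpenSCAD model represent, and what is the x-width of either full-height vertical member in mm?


A picture frame. The border width is 82 mm.

Four thin pieces enclosing a rectangular opening — a picture frame. The two full-height stiles are 1008 mm tall; the top rail sits at z = 926 and is 82 mm tall, so the border above the opening is 1008 − 926 = 82 mm, matching the stile x-width.


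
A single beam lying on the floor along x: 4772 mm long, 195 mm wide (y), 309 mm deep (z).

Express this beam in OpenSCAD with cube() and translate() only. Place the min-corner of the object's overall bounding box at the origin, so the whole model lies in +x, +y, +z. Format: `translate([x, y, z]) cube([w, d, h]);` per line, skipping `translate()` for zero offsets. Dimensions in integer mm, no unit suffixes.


cube([4772, 195, 309]);


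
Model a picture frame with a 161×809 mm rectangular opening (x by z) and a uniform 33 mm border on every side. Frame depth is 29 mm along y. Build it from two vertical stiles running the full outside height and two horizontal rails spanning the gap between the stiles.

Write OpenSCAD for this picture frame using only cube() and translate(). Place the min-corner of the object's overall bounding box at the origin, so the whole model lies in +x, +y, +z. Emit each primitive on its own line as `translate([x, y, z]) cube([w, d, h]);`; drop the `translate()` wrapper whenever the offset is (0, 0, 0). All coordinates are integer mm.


cube([33, 29, 875]);
translate([194, 0, 0]) cube([33, 29, 875]);
translate([33, 0, 0]) cube([161, 29, 33]);
translate([33, 0, 842]) cube([161, 29, 33]);


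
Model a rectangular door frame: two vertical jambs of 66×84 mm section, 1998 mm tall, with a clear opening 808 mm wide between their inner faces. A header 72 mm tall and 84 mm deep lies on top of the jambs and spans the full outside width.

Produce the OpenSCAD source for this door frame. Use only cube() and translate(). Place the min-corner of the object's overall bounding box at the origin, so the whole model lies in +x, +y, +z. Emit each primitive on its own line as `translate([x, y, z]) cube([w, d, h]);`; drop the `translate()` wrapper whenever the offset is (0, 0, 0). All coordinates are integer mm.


cube([66, 84, 1998]);
translate([874, 0, 0]) cube([66, 84, 1998]);
translate([0, 0, 1998]) cube([940, 84, 72]);


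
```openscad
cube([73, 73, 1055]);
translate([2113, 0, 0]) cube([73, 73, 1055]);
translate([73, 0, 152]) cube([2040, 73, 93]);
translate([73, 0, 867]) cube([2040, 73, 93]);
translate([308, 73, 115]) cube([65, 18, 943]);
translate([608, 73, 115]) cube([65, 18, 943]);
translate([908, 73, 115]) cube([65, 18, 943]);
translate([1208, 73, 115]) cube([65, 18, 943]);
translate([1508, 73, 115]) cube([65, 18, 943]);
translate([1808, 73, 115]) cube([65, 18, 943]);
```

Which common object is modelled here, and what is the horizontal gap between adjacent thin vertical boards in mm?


A fence section. The picket gap is 235 mm.

Two posts, two rails, 6 pickets — a fence section. Span 2040 mm holds 6 pickets of 65 mm with 7 equal gaps: ⌊(2040 − 6·65) / 7⌋ = 235 mm.


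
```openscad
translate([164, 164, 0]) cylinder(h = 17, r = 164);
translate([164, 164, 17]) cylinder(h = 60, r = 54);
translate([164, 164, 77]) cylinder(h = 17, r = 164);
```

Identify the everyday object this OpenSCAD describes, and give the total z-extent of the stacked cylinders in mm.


A spool. The overall height is 94 mm.

Three coaxial cylinders, large–small–large — a spool. Two 17 mm flanges and a 60 mm core give 17 + 60 + 17 = 94 mm.


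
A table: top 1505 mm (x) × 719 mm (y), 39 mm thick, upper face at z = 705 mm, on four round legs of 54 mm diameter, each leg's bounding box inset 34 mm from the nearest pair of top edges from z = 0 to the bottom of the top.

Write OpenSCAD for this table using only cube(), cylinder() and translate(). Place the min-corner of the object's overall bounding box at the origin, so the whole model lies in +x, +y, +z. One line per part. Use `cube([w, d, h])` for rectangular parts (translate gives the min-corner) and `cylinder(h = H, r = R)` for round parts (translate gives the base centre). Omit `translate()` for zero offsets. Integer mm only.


translate([0, 0, 666]) cube([1505, 719, 39]);
translate([61, 61, 0]) cylinder(h = 666, r = 27);
translate([1444, 61, 0]) cylinder(h = 666, r = 27);
translate([61, 658, 0]) cylinder(h = 666, r = 27);
translate([1444, 658, 0]) cylinder(h = 666, r = 27);


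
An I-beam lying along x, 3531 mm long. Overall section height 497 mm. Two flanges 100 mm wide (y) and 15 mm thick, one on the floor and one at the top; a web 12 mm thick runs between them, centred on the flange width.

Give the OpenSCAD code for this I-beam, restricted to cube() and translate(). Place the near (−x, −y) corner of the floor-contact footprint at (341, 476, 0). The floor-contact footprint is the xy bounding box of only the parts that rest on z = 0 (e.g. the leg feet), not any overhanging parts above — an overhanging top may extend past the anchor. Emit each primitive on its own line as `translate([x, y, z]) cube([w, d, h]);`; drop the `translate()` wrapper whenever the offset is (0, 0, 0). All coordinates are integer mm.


translate([341, 476, 0]) cube([3531, 100, 15]);
translate([341, 520, 15]) cube([3531, 12, 467]);
translate([341, 476, 482]) cube([3531, 100, 15]);


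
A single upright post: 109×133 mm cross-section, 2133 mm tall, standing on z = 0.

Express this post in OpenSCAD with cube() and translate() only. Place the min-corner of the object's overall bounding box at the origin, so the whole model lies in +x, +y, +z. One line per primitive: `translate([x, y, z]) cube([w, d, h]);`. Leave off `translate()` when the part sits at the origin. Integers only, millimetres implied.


cube([109, 133, 2133]);


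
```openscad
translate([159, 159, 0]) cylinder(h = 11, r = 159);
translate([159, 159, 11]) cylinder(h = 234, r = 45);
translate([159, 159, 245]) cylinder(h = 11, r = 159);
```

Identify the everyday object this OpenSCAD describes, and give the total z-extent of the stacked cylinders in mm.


A spool. The overall height is 256 mm.

Three coaxial cylinders, large–small–large — a spool. Two 11 mm flanges and a 234 mm core give 11 + 234 + 11 = 256 mm.


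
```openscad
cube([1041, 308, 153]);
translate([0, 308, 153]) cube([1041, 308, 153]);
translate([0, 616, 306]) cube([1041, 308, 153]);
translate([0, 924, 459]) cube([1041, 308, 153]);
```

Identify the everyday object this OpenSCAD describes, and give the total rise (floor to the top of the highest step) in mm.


A staircase. The total rise is 612 mm.

4 identical blocks, each offset up and back from the previous — a staircase. Each step is 153 mm tall and there are 4 of them, so the total rise is 4 × 153 = 612 mm.


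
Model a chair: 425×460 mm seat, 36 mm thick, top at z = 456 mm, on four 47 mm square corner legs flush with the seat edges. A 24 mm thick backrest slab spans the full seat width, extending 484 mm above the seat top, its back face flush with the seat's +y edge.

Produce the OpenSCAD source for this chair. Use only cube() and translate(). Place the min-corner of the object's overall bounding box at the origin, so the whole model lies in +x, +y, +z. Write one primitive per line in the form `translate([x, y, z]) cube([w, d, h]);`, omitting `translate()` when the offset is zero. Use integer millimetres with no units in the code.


// leg_h = 456 - 36 = 420
translate([0, 0, 420]) cube([425, 460, 36]);
cube([47, 47, 420]);
translate([378, 0, 0]) cube([47, 47, 420]);
translate([0, 413, 0]) cube([47, 47, 420]);
translate([378, 413, 0]) cube([47, 47, 420]);
translate([0, 436, 456]) cube([425, 24, 484]);


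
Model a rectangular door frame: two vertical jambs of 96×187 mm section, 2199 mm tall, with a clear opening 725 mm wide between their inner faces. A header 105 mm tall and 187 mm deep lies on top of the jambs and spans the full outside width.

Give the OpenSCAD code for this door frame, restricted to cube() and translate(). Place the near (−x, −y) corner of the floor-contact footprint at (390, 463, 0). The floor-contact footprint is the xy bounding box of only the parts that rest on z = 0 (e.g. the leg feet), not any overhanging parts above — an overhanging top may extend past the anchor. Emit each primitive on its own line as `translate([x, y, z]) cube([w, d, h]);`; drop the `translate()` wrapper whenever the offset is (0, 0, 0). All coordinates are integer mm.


translate([390, 463, 0]) cube([96, 187, 2199]);
translate([1211, 463, 0]) cube([96, 187, 2199]);
translate([390, 463, 2199]) cube([917, 187, 105]);
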